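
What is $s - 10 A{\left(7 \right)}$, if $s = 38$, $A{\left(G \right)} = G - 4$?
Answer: $8$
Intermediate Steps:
$A{\left(G \right)} = -4 + G$ ($A{\left(G \right)} = G - 4 = -4 + G$)
$s - 10 A{\left(7 \right)} = 38 - 10 \left(-4 + 7\right) = 38 - 30 = 8$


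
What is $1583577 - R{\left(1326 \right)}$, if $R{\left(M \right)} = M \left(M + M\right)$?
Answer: $-1932975$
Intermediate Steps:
$R{\left(M \right)} = 2 M^{2}$ ($R{\left(M \right)} = M 2 M = 2 M^{2}$)
$1583577 - R{\left(1326 \right)} = 1583577 - 2 \cdot 1326^{2} = 1583577 - 2 \cdot 1758276 = 1583577 - 3516552 = -1932975$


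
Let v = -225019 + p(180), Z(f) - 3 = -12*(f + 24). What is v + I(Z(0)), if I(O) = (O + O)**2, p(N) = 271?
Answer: 100152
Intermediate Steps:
Z(f) = -285 - 12*f (Z(f) = 3 - 12*(f + 24) = 3 - 12*(24 + f) = 3 + (-288 - 12*f) = -285 - 12*f)
I(O) = 4*O**2 (I(O) = (2*O)**2 = 4*O**2)
v = -224748 (v = -225019 + 271 = -224748)
v + I(Z(0)) = -224748 + 4*(-285 - 12*0)**2 = -224748 + 4*(-285 + 0)**2 = -224748 + 4*(-285)**2 = -224748 + 4*81225 = -224748 + 324900 = 100152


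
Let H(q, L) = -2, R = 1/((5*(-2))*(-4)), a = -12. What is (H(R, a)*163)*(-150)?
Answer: 48900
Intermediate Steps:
R = 1/40 (R = 1/(-10*(-4)) = 1/40 ≈ 0.025000)
(H(R, a)*163)*(-150) = -2*163*(-150) = -326*(-150) = 48900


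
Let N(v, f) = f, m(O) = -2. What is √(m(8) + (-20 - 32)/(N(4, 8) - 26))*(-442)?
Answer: -884*√2/3 ≈ -416.72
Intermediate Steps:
√(m(8) + (-20 - 32)/(N(4, 8) - 26))*(-442) = √(-2 + (-20 - 32)/(8 - 26))*(-442) = √(-2 - 52/(-18))*(-442) = √(-2 - 52*(-1/18))*(-442) = √(-2 + 26/9)*(-442) = √(8/9)*(-442) = (2*√2/3)*(-442) = -884*√2/3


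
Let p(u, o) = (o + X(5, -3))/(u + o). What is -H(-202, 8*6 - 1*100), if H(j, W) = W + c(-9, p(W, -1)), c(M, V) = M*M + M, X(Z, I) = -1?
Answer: -20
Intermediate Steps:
p(u, o) = (-1 + o)/(o + u) (p(u, o) = (o - 1)/(u + o) = (-1 + o)/(o + u))
c(M, V) = M + M**2 (c(M, V) = M**2 + M = M + M**2)
H(j, W) = 72 + W (H(j, W) = W - 9*(1 - 9) = W - 9*(-8) = W + 72 = 72 + W)
-H(-202, 8*6 - 1*100) = -(72 + (8*6 - 1*100)) = -(72 + (48 - 100)) = -(72 - 52) = -1*20 = -20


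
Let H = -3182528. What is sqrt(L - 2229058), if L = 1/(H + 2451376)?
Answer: I*sqrt(74476066476492449)/182788 ≈ 1493.0*I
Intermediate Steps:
L = -1/731152 (L = 1/(-3182528 + 2451376) = 1/(-731152) = -1/731152 ≈ -1.3677e-6)
sqrt(L - 2229058) = sqrt(-1/731152 - 2229058) = sqrt(-1629780214817/731152) = I*sqrt(74476066476492449)/182788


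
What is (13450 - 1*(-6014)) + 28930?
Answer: 48394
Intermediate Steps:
(13450 - 1*(-6014)) + 28930 = (13450 + 6014) + 28930 = 19464 + 28930 = 48394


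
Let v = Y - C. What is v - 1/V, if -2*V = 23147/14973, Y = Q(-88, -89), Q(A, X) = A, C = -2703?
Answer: 60559351/23147 ≈ 2616.3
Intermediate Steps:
Y = -88
V = -23147/29946 (V = -23147/(2*14973) = -½*23147/14973 = -23147/29946 ≈ -0.77296)
v = 2615 (v = -88 - 1*(-2703) = -88 + 2703 = 2615)
v - 1/V = 2615 - 1/(-23147/29946) = 2615 - 1*(-29946/23147) = 2615 + 29946/23147 = 60559351/23147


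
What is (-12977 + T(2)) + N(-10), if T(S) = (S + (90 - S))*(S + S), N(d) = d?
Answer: -12627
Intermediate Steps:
T(S) = 180*S (T(S) = 90*(2*S) = 180*S)
(-12977 + T(2)) + N(-10) = (-12977 + 180*2) - 10 = (-12977 + 360) - 10 = -12617 - 10 = -12627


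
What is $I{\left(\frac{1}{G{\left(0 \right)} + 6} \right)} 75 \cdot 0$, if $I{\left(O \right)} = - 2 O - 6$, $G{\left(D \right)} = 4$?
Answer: $0$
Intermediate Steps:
$I{\left(O \right)} = -6 - 2 O$
$I{\left(\frac{1}{G{\left(0 \right)} + 6} \right)} 75 \cdot 0 = \left(-6 - \frac{2}{4 + 6}\right) 75 \cdot 0 = \left(-6 - \frac{2}{10}\right) 0 = \left(-6 - \frac{1}{5}\right) 0 = \left(- \frac{31}{5}\right) 0 = 0$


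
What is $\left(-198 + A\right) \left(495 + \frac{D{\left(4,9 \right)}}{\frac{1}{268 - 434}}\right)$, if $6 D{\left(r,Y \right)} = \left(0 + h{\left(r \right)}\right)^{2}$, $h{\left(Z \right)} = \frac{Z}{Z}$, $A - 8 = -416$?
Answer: $-283204$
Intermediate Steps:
$A = -408$ ($A = 8 - 416 = -408$)
$h{\left(Z \right)} = 1$
$D{\left(r,Y \right)} = \frac{1}{6}$ ($D{\left(r,Y \right)} = \frac{\left(0 + 1\right)^{2}}{6} = \frac{1^{2}}{6} = \frac{1}{6} \cdot 1 = \frac{1}{6}$)
$\left(-198 + A\right) \left(495 + \frac{D{\left(4,9 \right)}}{\frac{1}{268 - 434}}\right) = \left(-198 - 408\right) \left(495 + \frac{1}{6 \frac{1}{268 - 434}}\right) = - 606 \left(495 + \frac{1}{6 \frac{1}{-166}}\right) = - 606 \left(495 + \frac{1}{6 \left(- \frac{1}{166}\right)}\right) = - 606 \left(495 + \frac{1}{6} \left(-166\right)\right) = - 606 \left(495 - \frac{83}{3}\right) = \left(-606\right) \frac{1402}{3} = -283204$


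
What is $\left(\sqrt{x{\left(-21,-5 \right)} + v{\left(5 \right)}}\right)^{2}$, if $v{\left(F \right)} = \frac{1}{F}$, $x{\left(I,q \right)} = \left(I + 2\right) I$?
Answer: $\frac{1996}{5} \approx 399.2$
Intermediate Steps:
$x{\left(I,q \right)} = I \left(2 + I\right)$ ($x{\left(I,q \right)} = \left(2 + I\right) I = I \left(2 + I\right)$)
$\left(\sqrt{x{\left(-21,-5 \right)} + v{\left(5 \right)}}\right)^{2} = \left(\sqrt{- 21 \left(2 - 21\right) + \frac{1}{5}}\right)^{2} = \left(\sqrt{\left(-21\right) \left(-19\right) + \frac{1}{5}}\right)^{2} = \left(\sqrt{399 + \frac{1}{5}}\right)^{2} = \left(\sqrt{\frac{1996}{5}}\right)^{2} = \left(\frac{2 \sqrt{2495}}{5}\right)^{2} = \frac{1996}{5}$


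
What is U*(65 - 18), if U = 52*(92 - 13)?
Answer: 193076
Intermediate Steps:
U = 4108 (U = 52*79 = 4108)
U*(65 - 18) = 4108*(65 - 18) = 4108*47 = 193076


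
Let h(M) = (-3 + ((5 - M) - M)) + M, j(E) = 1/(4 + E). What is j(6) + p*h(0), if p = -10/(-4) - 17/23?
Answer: 833/230 ≈ 3.6217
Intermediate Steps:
h(M) = 2 - M (h(M) = (-3 + (5 - 2*M)) + M = (2 - 2*M) + M = 2 - M)
p = 81/46 (p = -10*(-1/4) - 17*1/23 = 5/2 - 17/23 = 81/46 ≈ 1.7609)
j(6) + p*h(0) = 1/(4 + 6) + 81*(2 - 1*0)/46 = 1/10 + 81*(2 + 0)/46 = 1/10 + (81/46)*2 = 1/10 + 81/23 = 833/230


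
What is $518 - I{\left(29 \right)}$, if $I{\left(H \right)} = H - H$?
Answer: $518$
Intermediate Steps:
$I{\left(H \right)} = 0$
$518 - I{\left(29 \right)} = 518 - 0 = 518 + 0 = 518$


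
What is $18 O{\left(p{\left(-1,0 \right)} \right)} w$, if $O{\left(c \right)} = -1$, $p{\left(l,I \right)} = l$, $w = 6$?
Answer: $-108$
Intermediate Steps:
$18 O{\left(p{\left(-1,0 \right)} \right)} w = 18 \left(-1\right) 6 = \left(-18\right) 6 = -108$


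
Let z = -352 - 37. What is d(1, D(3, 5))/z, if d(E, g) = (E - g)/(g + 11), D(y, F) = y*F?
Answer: 7/5057 ≈ 0.0013842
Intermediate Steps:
D(y, F) = F*y
d(E, g) = (E - g)/(11 + g)
z = -389
d(1, D(3, 5))/z = ((1 - 5*3)/(11 + 5*3))/(-389) = ((1 - 1*15)/(11 + 15))*(-1/389) = ((1 - 15)/26)*(-1/389) = ((1/26)*(-14))*(-1/389) = -7/13*(-1/389) = 7/5057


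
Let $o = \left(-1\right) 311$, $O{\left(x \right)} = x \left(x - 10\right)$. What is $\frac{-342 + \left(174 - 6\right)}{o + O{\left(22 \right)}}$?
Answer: $\frac{174}{47} \approx 3.7021$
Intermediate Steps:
$O{\left(x \right)} = x \left(-10 + x\right)$
$o = -311$
$\frac{-342 + \left(174 - 6\right)}{o + O{\left(22 \right)}} = \frac{-342 + \left(174 - 6\right)}{-311 + 22 \left(-10 + 22\right)} = \frac{-342 + 168}{-311 + 22 \cdot 12} = - \frac{174}{-311 + 264} = - \frac{174}{-47} = \left(-174\right) \left(- \frac{1}{47}\right) = \frac{174}{47}$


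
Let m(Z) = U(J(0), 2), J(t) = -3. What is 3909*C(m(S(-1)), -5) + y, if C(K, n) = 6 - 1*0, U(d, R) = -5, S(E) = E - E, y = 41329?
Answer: 64783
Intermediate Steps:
S(E) = 0
m(Z) = -5
C(K, n) = 6 (C(K, n) = 6 + 0 = 6)
3909*C(m(S(-1)), -5) + y = 3909*6 + 41329 = 23454 + 41329 = 64783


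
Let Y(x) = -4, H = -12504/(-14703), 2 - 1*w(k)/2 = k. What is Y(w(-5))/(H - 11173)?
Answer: 19604/54754705 ≈ 0.00035803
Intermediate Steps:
w(k) = 4 - 2*k
H = 4168/4901 (H = -12504*(-1/14703) = 4168/4901 ≈ 0.85044)
Y(w(-5))/(H - 11173) = -4/(4168/4901 - 11173) = -4/(-54754705/4901) = -4*(-4901/54754705) = 19604/54754705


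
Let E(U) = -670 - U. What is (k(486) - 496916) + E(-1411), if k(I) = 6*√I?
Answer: -496175 + 54*√6 ≈ -4.9604e+5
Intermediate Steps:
(k(486) - 496916) + E(-1411) = (6*√486 - 496916) + (-670 - 1*(-1411)) = (6*(9*√6) - 496916) + (-670 + 1411) = (54*√6 - 496916) + 741 = (-496916 + 54*√6) + 741 = -496175 + 54*√6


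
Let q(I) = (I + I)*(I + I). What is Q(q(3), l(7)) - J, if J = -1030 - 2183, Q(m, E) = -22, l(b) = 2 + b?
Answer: 3191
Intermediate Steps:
q(I) = 4*I² (q(I) = (2*I)*(2*I) = 4*I²)
J = -3213
Q(q(3), l(7)) - J = -22 - 1*(-3213) = -22 + 3213 = 3191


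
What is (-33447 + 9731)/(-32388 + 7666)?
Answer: 11858/12361 ≈ 0.95931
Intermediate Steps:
(-33447 + 9731)/(-32388 + 7666) = -23716/(-24722) = -23716*(-1/24722) = 11858/12361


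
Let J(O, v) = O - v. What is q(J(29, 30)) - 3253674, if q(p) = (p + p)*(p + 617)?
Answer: -3254906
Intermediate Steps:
q(p) = 2*p*(617 + p) (q(p) = (2*p)*(617 + p) = 2*p*(617 + p))
q(J(29, 30)) - 3253674 = 2*(29 - 1*30)*(617 + (29 - 1*30)) - 3253674 = 2*(29 - 30)*(617 + (29 - 30)) - 3253674 = 2*(-1)*(617 - 1) - 3253674 = 2*(-1)*616 - 3253674 = -1232 - 3253674 = -3254906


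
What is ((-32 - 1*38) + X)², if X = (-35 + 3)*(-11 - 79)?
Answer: 7896100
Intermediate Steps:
X = 2880 (X = -32*(-90) = 2880)
((-32 - 1*38) + X)² = ((-32 - 1*38) + 2880)² = ((-32 - 38) + 2880)² = (-70 + 2880)² = 2810² = 7896100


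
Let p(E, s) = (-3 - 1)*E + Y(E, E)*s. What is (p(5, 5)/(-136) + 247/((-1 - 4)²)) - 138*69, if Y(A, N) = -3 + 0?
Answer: -32340333/3400 ≈ -9511.9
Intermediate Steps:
Y(A, N) = -3
p(E, s) = -4*E - 3*s (p(E, s) = (-3 - 1)*E - 3*s = -4*E - 3*s)
(p(5, 5)/(-136) + 247/((-1 - 4)²)) - 138*69 = ((-4*5 - 3*5)/(-136) + 247/((-1 - 4)²)) - 138*69 = ((-20 - 15)*(-1/136) + 247/((-5)²)) - 9522 = (-35*(-1/136) + 247/25) - 9522 = (35/136 + 247*(1/25)) - 9522 = (35/136 + 247/25) - 9522 = 34467/3400 - 9522 = -32340333/3400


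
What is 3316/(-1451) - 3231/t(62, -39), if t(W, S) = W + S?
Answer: -4764449/33373 ≈ -142.76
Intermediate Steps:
t(W, S) = S + W
3316/(-1451) - 3231/t(62, -39) = 3316/(-1451) - 3231/(-39 + 62) = 3316*(-1/1451) - 3231/23 = -3316/1451 - 3231*1/23 = -3316/1451 - 3231/23 = -4764449/33373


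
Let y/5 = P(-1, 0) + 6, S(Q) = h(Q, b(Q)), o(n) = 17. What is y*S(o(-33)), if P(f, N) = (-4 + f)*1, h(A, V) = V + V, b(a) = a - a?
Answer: 0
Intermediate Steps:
b(a) = 0
h(A, V) = 2*V
S(Q) = 0 (S(Q) = 2*0 = 0)
P(f, N) = -4 + f
y = 5 (y = 5*((-4 - 1) + 6) = 5*(-5 + 6) = 5*1 = 5)
y*S(o(-33)) = 5*0 = 0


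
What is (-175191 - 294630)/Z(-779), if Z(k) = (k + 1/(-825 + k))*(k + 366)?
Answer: -753592884/516050521 ≈ -1.4603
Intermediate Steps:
Z(k) = (366 + k)*(k + 1/(-825 + k)) (Z(k) = (k + 1/(-825 + k))*(366 + k) = (366 + k)*(k + 1/(-825 + k)))
(-175191 - 294630)/Z(-779) = (-175191 - 294630)/(((366 + (-779)**3 - 301949*(-779) - 459*(-779)**2)/(-825 - 779))) = -469821*(-1604/(366 - 472729139 + 235218271 - 459*606841)) = -469821*(-1604/(366 - 472729139 + 235218271 - 278540019)) = -469821/((-1/1604*(-516050521))) = -469821/516050521/1604 = -469821*1604/516050521 = -753592884/516050521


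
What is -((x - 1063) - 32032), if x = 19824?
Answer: 13271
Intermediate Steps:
-((x - 1063) - 32032) = -((19824 - 1063) - 32032) = -(18761 - 32032) = -1*(-13271) = 13271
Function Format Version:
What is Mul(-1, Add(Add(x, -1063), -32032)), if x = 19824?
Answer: 13271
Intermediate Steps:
Mul(-1, Add(Add(x, -1063), -32032)) = Mul(-1, Add(Add(19824, -1063), -32032)) = Mul(-1, Add(18761, -32032)) = Mul(-1, -13271) = 13271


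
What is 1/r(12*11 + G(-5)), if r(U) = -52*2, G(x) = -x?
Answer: -1/104 ≈ -0.0096154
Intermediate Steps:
r(U) = -104
1/r(12*11 + G(-5)) = 1/(-104) = -1/104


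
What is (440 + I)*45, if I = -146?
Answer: 13230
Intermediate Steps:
(440 + I)*45 = (440 - 146)*45 = 294*45 = 13230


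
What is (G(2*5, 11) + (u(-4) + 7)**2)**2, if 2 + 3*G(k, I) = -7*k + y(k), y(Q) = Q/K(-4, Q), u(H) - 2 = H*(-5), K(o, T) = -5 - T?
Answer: 54037201/81 ≈ 6.6713e+5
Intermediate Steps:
u(H) = 2 - 5*H (u(H) = 2 + H*(-5) = 2 - 5*H)
y(Q) = Q/(-5 - Q)
G(k, I) = -2/3 - 7*k/3 - k/(3*(5 + k)) (G(k, I) = -2/3 + (-7*k - k/(5 + k))/3 = -2/3 + (-7*k/3 - k/(3*(5 + k))) = -2/3 - 7*k/3 - k/(3*(5 + k)))
(G(2*5, 11) + (u(-4) + 7)**2)**2 = ((-2*5 + (-2 - 14*5)*(5 + 2*5))/(3*(5 + 2*5)) + ((2 - 5*(-4)) + 7)**2)**2 = ((-1*10 + (-2 - 7*10)*(5 + 10))/(3*(5 + 10)) + ((2 + 20) + 7)**2)**2 = ((1/3)*(-10 + (-2 - 70)*15)/15 + (22 + 7)**2)**2 = ((1/3)*(1/15)*(-10 - 72*15) + 29**2)**2 = ((1/3)*(1/15)*(-10 - 1080) + 841)**2 = ((1/3)*(1/15)*(-1090) + 841)**2 = (-218/9 + 841)**2 = (7351/9)**2 = 54037201/81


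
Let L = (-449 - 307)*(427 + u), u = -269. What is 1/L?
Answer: -1/119448 ≈ -8.3718e-6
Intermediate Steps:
L = -119448 (L = (-449 - 307)*(427 - 269) = -756*158 = -119448)
1/L = 1/(-119448) = -1/119448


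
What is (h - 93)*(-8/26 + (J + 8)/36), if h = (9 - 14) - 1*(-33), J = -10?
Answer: 425/18 ≈ 23.611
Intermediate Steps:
h = 28 (h = -5 + 33 = 28)
(h - 93)*(-8/26 + (J + 8)/36) = (28 - 93)*(-8/26 + (-10 + 8)/36) = -65*(-8*1/26 - 2*1/36) = -65*(-4/13 - 1/18) = -65*(-85/234) = 425/18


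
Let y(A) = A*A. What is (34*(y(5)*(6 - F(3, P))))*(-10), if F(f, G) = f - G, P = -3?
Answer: 0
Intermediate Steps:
y(A) = A**2
(34*(y(5)*(6 - F(3, P))))*(-10) = (34*(5**2*(6 - (3 - 1*(-3)))))*(-10) = (34*(25*(6 - (3 + 3))))*(-10) = (34*(25*(6 - 1*6)))*(-10) = (34*(25*(6 - 6)))*(-10) = (34*(25*0))*(-10) = (34*0)*(-10) = 0*(-10) = 0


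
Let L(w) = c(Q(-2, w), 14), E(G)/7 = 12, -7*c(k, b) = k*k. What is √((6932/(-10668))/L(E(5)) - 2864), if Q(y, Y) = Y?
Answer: I*√2933468569551/32004 ≈ 53.516*I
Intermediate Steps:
c(k, b) = -k²/7 (c(k, b) = -k*k/7 = -k²/7)
E(G) = 84 (E(G) = 7*12 = 84)
L(w) = -w²/7
√((6932/(-10668))/L(E(5)) - 2864) = √((6932/(-10668))/((-⅐*84²)) - 2864) = √((6932*(-1/10668))/((-⅐*7056)) - 2864) = √(-1733/2667/(-1008) - 2864) = √(-1733/2667*(-1/1008) - 2864) = √(1733/2688336 - 2864) = √(-7699392571/2688336) = I*√2933468569551/32004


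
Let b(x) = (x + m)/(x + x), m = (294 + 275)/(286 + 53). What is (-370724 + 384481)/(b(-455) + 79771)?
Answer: 2121948465/12304354733 ≈ 0.17246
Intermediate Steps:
m = 569/339 ≈ 1.6785
b(x) = (569/339 + x)/(2*x) (b(x) = (x + 569/339)/(x + x) = (569/339 + x)/((2*x)) = (569/339 + x)*(1/(2*x)) = (569/339 + x)/(2*x))
(-370724 + 384481)/(b(-455) + 79771) = (-370724 + 384481)/((1/678)*(569 + 339*(-455))/(-455) + 79771) = 13757/((1/678)*(-1/455)*(569 - 154245) + 79771) = 13757/((1/678)*(-1/455)*(-153676) + 79771) = 13757/(76838/154245 + 79771) = 13757/(12304354733/154245) = 13757*(154245/12304354733) = 2121948465/12304354733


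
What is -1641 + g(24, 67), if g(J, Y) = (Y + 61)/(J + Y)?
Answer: -149203/91 ≈ -1639.6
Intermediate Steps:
g(J, Y) = (61 + Y)/(J + Y)
-1641 + g(24, 67) = -1641 + (61 + 67)/(24 + 67) = -1641 + 128/91 = -149203/91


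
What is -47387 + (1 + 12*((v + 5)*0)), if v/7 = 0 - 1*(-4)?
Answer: -47386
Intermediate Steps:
v = 28 (v = 7*(0 - 1*(-4)) = 7*(0 + 4) = 7*4 = 28)
-47387 + (1 + 12*((v + 5)*0)) = -47387 + (1 + 12*((28 + 5)*0)) = -47387 + (1 + 12*(33*0)) = -47387 + (1 + 12*0) = -47387 + (1 + 0) = -47387 + 1 = -47386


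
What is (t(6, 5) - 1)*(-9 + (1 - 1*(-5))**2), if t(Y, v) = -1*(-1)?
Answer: 0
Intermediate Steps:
t(Y, v) = 1
(t(6, 5) - 1)*(-9 + (1 - 1*(-5))**2) = (1 - 1)*(-9 + (1 - 1*(-5))**2) = 0*(-9 + (1 + 5)**2) = 0*(-9 + 6**2) = 0*(-9 + 36) = 0*27 = 0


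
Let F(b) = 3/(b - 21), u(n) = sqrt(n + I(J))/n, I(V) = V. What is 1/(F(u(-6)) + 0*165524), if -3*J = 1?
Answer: -7 - I*sqrt(57)/54 ≈ -7.0 - 0.13981*I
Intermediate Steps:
J = -1/3 (J = -1/3*1 = -1/3 ≈ -0.33333)
u(n) = sqrt(-1/3 + n)/n (u(n) = sqrt(n - 1/3)/n = sqrt(-1/3 + n)/n)
F(b) = 3/(-21 + b)
1/(F(u(-6)) + 0*165524) = 1/(3/(-21 + (1/3)*sqrt(-3 + 9*(-6))/(-6)) + 0*165524) = 1/(3/(-21 + (1/3)*(-1/6)*sqrt(-3 - 54)) + 0) = 1/(3/(-21 + (1/3)*(-1/6)*sqrt(-57)) + 0) = 1/(3/(-21 + (1/3)*(-1/6)*(I*sqrt(57))) + 0) = 1/(3/(-21 - I*sqrt(57)/18) + 0) = 1/(3/(-21 - I*sqrt(57)/18)) = -7 - I*sqrt(57)/54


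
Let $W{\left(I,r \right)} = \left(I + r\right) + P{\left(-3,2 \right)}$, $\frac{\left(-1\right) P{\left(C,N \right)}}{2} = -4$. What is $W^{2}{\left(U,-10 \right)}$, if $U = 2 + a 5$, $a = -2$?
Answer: $100$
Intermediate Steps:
$U = -8$ ($U = 2 - 10 = -8$)
$P{\left(C,N \right)} = 8$ ($P{\left(C,N \right)} = \left(-2\right) \left(-4\right) = 8$)
$W{\left(I,r \right)} = 8 + I + r$ ($W{\left(I,r \right)} = \left(I + r\right) + 8 = 8 + I + r$)
$W^{2}{\left(U,-10 \right)} = \left(8 - 8 - 10\right)^{2} = \left(-10\right)^{2} = 100$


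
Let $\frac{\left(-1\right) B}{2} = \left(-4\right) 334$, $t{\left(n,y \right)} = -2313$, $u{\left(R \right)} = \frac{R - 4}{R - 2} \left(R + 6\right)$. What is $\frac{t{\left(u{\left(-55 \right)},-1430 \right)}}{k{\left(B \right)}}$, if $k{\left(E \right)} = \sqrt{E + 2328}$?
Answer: $- \frac{2313 \sqrt{2}}{100} \approx -32.711$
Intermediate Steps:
$u{\left(R \right)} = \frac{\left(-4 + R\right) \left(6 + R\right)}{-2 + R}$ ($u{\left(R \right)} = \frac{-4 + R}{-2 + R} \left(6 + R\right) = \frac{\left(-4 + R\right) \left(6 + R\right)}{-2 + R}$)
$B = 2672$ ($B = - 2 \left(\left(-4\right) 334\right) = \left(-2\right) \left(-1336\right) = 2672$)
$k{\left(E \right)} = \sqrt{2328 + E}$
$\frac{t{\left(u{\left(-55 \right)},-1430 \right)}}{k{\left(B \right)}} = - \frac{2313}{\sqrt{2328 + 2672}} = - \frac{2313}{\sqrt{5000}} = - \frac{2313}{50 \sqrt{2}} = - 2313 \frac{\sqrt{2}}{100} = - \frac{2313 \sqrt{2}}{100}$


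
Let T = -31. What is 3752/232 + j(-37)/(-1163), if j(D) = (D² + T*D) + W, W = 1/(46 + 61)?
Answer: 50555652/3608789 ≈ 14.009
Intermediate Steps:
W = 1/107 ≈ 0.0093458
j(D) = 1/107 + D² - 31*D (j(D) = (D² - 31*D) + 1/107 = 1/107 + D² - 31*D)
3752/232 + j(-37)/(-1163) = 3752/232 + (1/107 + (-37)² - 31*(-37))/(-1163) = 3752*(1/232) + (1/107 + 1369 + 1147)*(-1/1163) = 469/29 + (269213/107)*(-1/1163) = 469/29 - 269213/124441 = 50555652/3608789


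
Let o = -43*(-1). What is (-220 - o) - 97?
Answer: -360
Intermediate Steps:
o = 43
(-220 - o) - 97 = (-220 - 1*43) - 97 = (-220 - 43) - 97 = -263 - 97 = -360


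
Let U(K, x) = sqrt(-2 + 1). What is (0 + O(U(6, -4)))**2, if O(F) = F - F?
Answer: 0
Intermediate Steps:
U(K, x) = I (U(K, x) = sqrt(-1) = I)
O(F) = 0
(0 + O(U(6, -4)))**2 = (0 + 0)**2 = 0**2 = 0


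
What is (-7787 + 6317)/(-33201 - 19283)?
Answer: 735/26242 ≈ 0.028009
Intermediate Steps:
(-7787 + 6317)/(-33201 - 19283) = -1470/(-52484) = -1470*(-1/52484) = 735/26242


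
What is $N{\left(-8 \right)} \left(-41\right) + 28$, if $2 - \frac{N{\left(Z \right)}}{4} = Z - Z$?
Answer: $-300$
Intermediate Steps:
$N{\left(Z \right)} = 8$ ($N{\left(Z \right)} = 8 - 4 \left(Z - Z\right) = 8 - 0 = 8 + 0 = 8$)
$N{\left(-8 \right)} \left(-41\right) + 28 = 8 \left(-41\right) + 28 = -328 + 28 = -300$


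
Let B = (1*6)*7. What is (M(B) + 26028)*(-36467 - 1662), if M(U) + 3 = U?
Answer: -993908643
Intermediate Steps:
B = 42 (B = 6*7 = 42)
M(U) = -3 + U
(M(B) + 26028)*(-36467 - 1662) = ((-3 + 42) + 26028)*(-36467 - 1662) = (39 + 26028)*(-38129) = 26067*(-38129) = -993908643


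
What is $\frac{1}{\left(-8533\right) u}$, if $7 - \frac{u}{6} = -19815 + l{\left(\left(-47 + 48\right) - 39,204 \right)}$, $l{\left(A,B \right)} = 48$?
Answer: $- \frac{1}{1012389252} \approx -9.8776 \cdot 10^{-10}$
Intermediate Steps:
$u = 118644$ ($u = 42 - 6 \left(-19815 + 48\right) = 42 - -118602 = 42 + 118602 = 118644$)
$\frac{1}{\left(-8533\right) u} = \frac{1}{\left(-8533\right) 118644} = \left(- \frac{1}{8533}\right) \frac{1}{118644} = - \frac{1}{1012389252}$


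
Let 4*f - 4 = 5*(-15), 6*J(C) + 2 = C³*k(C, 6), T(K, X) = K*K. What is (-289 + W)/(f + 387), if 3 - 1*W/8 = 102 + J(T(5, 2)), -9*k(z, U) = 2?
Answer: 383540/39879 ≈ 9.6176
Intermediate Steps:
T(K, X) = K²
k(z, U) = -2/9 (k(z, U) = -⅑*2 = -2/9)
J(C) = -⅓ - C³/27 (J(C) = -⅓ + (C³*(-2/9))/6 = -⅓ + (-2*C³/9)/6 = -⅓ - C³/27)
f = -71/4 (f = 1 + (5*(-15))/4 = 1 + (¼)*(-75) = 1 - 75/4 = -71/4 ≈ -17.750)
W = 103688/27 (W = 24 - 8*(102 + (-⅓ - (5²)³/27)) = 24 - 8*(102 + (-⅓ - 1/27*25³)) = 24 - 8*(102 + (-⅓ - 1/27*15625)) = 24 - 8*(102 + (-⅓ - 15625/27)) = 24 - 8*(102 - 15634/27) = 24 - 8*(-12880/27) = 24 + 103040/27 = 103688/27 ≈ 3840.3)
(-289 + W)/(f + 387) = (-289 + 103688/27)/(-71/4 + 387) = 95885/(27*(1477/4)) = (95885/27)*(4/1477) = 383540/39879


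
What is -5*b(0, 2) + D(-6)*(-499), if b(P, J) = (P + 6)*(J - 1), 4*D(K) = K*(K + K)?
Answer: -9012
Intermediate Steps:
D(K) = K²/2 (D(K) = (K*(K + K))/4 = (K*(2*K))/4 = (2*K²)/4 = K²/2)
b(P, J) = (-1 + J)*(6 + P) (b(P, J) = (6 + P)*(-1 + J) = (-1 + J)*(6 + P))
-5*b(0, 2) + D(-6)*(-499) = -5*(-6 - 1*0 + 6*2 + 2*0) + ((½)*(-6)²)*(-499) = -5*(-6 + 0 + 12 + 0) + ((½)*36)*(-499) = -5*6 + 18*(-499) = -30 - 8982 = -9012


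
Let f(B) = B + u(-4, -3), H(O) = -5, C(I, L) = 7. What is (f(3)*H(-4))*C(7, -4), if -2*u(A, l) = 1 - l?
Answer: -35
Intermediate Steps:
u(A, l) = -½ + l/2 (u(A, l) = -(1 - l)/2 = -½ + l/2)
f(B) = -2 + B (f(B) = B + (-½ + (½)*(-3)) = B + (-½ - 3/2) = B - 2 = -2 + B)
(f(3)*H(-4))*C(7, -4) = ((-2 + 3)*(-5))*7 = (1*(-5))*7 = -5*7 = -35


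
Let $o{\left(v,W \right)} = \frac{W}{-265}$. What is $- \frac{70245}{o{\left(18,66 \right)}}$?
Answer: $\frac{6204975}{22} \approx 2.8204 \cdot 10^{5}$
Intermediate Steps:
$o{\left(v,W \right)} = - \frac{W}{265}$ ($o{\left(v,W \right)} = W \left(- \frac{1}{265}\right) = - \frac{W}{265}$)
$- \frac{70245}{o{\left(18,66 \right)}} = - \frac{70245}{\left(- \frac{1}{265}\right) 66} = - \frac{70245}{- \frac{66}{265}} = \left(-70245\right) \left(- \frac{265}{66}\right) = \frac{6204975}{22}$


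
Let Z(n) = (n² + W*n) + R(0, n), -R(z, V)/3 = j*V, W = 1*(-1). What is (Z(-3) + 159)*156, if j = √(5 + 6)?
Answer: 26676 + 1404*√11 ≈ 31333.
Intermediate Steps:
j = √11 ≈ 3.3166
W = -1
R(z, V) = -3*V*√11 (R(z, V) = -3*√11*V = -3*V*√11)
Z(n) = n² - n - 3*n*√11 (Z(n) = (n² - n) - 3*n*√11 = n² - n - 3*n*√11)
(Z(-3) + 159)*156 = (-3*(-1 - 3 - 3*√11) + 159)*156 = (-3*(-4 - 3*√11) + 159)*156 = ((12 + 9*√11) + 159)*156 = (171 + 9*√11)*156 = 26676 + 1404*√11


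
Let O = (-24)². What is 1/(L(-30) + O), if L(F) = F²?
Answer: 1/1476 ≈ 0.00067751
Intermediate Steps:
O = 576
1/(L(-30) + O) = 1/((-30)² + 576) = 1/(900 + 576) = 1/1476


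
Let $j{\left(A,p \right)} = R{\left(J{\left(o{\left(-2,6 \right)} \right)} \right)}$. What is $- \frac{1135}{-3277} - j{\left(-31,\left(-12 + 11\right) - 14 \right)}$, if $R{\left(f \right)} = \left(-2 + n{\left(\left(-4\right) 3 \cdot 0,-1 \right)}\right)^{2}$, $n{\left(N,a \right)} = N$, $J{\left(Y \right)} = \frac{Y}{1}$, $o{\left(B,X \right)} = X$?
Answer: $- \frac{11973}{3277} \approx -3.6536$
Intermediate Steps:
$J{\left(Y \right)} = Y$ ($J{\left(Y \right)} = Y 1 = Y$)
$R{\left(f \right)} = 4$ ($R{\left(f \right)} = \left(-2 + \left(-4\right) 3 \cdot 0\right)^{2} = \left(-2 - 0\right)^{2} = \left(-2 + 0\right)^{2} = \left(-2\right)^{2} = 4$)
$j{\left(A,p \right)} = 4$
$- \frac{1135}{-3277} - j{\left(-31,\left(-12 + 11\right) - 14 \right)} = - \frac{1135}{-3277} - 4 = \left(-1135\right) \left(- \frac{1}{3277}\right) - 4 = \frac{1135}{3277} - 4 = - \frac{11973}{3277}$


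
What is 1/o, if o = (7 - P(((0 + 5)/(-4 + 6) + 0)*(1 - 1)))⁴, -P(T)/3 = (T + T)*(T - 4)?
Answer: 1/2401 ≈ 0.00041649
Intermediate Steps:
P(T) = -6*T*(-4 + T) (P(T) = -3*(T + T)*(T - 4) = -3*2*T*(-4 + T) = -6*T*(-4 + T))
o = 2401 (o = (7 - 6*((0 + 5)/(-4 + 6) + 0)*(1 - 1)*(4 - ((0 + 5)/(-4 + 6) + 0)*(1 - 1)))⁴ = (7 - 6*(5/2 + 0)*0*(4 - (5/2 + 0)*0))⁴ = (7 - 6*(5/2)*0*(4 - 5*0/2))⁴ = (7 - 6*0*(4 - 1*0))⁴ = (7 - 6*0*(4 + 0))⁴ = (7 - 6*0*4)⁴ = (7 - 1*0)⁴ = (7 + 0)⁴ = 7⁴ = 2401)
1/o = 1/2401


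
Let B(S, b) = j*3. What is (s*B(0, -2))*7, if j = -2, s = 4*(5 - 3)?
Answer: -336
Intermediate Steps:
s = 8 (s = 4*2 = 8)
B(S, b) = -6 (B(S, b) = -2*3 = -6)
(s*B(0, -2))*7 = (8*(-6))*7 = -48*7 = -336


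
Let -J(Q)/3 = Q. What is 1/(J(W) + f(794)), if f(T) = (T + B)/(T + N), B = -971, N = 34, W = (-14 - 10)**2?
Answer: -276/476987 ≈ -0.00057863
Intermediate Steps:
W = 576 (W = (-24)**2 = 576)
J(Q) = -3*Q
f(T) = (-971 + T)/(34 + T) (f(T) = (T - 971)/(T + 34) = (-971 + T)/(34 + T))
1/(J(W) + f(794)) = 1/(-3*576 + (-971 + 794)/(34 + 794)) = 1/(-1728 - 177/828) = 1/(-1728 + (1/828)*(-177)) = 1/(-1728 - 59/276) = 1/(-476987/276) = -276/476987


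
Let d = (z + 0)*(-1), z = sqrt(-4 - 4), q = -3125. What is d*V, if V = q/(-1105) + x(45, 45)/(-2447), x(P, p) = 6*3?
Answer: -3050794*I*sqrt(2)/540787 ≈ -7.9781*I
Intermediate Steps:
x(P, p) = 18
z = 2*I*sqrt(2) (z = sqrt(-8) = 2*I*sqrt(2) ≈ 2.8284*I)
V = 1525397/540787 (V = -3125/(-1105) + 18/(-2447) = -3125*(-1/1105) + 18*(-1/2447) = 625/221 - 18/2447 = 1525397/540787 ≈ 2.8207)
d = -2*I*sqrt(2) (d = (2*I*sqrt(2) + 0)*(-1) = (2*I*sqrt(2))*(-1) = -2*I*sqrt(2) ≈ -2.8284*I)
d*V = -2*I*sqrt(2)*(1525397/540787) = -3050794*I*sqrt(2)/540787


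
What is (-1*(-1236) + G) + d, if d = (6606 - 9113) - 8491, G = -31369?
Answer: -41131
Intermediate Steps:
d = -10998 (d = -2507 - 8491 = -10998)
(-1*(-1236) + G) + d = (-1*(-1236) - 31369) - 10998 = (1236 - 31369) - 10998 = -30133 - 10998 = -41131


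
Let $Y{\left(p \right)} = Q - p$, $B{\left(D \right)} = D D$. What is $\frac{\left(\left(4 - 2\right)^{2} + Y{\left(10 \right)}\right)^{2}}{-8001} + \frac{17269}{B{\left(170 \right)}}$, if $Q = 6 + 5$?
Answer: $\frac{137446769}{231228900} \approx 0.59442$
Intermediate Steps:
$B{\left(D \right)} = D^{2}$
$Q = 11$
$Y{\left(p \right)} = 11 - p$
$\frac{\left(\left(4 - 2\right)^{2} + Y{\left(10 \right)}\right)^{2}}{-8001} + \frac{17269}{B{\left(170 \right)}} = \frac{\left(\left(4 - 2\right)^{2} + \left(11 - 10\right)\right)^{2}}{-8001} + \frac{17269}{170^{2}} = \left(2^{2} + \left(11 - 10\right)\right)^{2} \left(- \frac{1}{8001}\right) + \frac{17269}{28900} = \left(4 + 1\right)^{2} \left(- \frac{1}{8001}\right) + 17269 \cdot \frac{1}{28900} = 5^{2} \left(- \frac{1}{8001}\right) + \frac{17269}{28900} = 25 \left(- \frac{1}{8001}\right) + \frac{17269}{28900} = - \frac{25}{8001} + \frac{17269}{28900} = \frac{137446769}{231228900}$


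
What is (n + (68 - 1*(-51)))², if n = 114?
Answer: 54289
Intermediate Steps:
(n + (68 - 1*(-51)))² = (114 + (68 - 1*(-51)))² = (114 + (68 + 51))² = (114 + 119)² = 233² = 54289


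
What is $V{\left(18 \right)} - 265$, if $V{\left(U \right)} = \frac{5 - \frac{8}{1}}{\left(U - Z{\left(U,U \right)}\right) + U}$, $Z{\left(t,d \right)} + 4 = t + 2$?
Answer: $- \frac{5303}{20} \approx -265.15$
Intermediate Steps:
$Z{\left(t,d \right)} = -2 + t$ ($Z{\left(t,d \right)} = -4 + \left(t + 2\right) = -4 + \left(2 + t\right) = -2 + t$)
$V{\left(U \right)} = - \frac{3}{2 + U}$ ($V{\left(U \right)} = \frac{5 - \frac{8}{1}}{\left(U - \left(-2 + U\right)\right) + U} = \frac{5 - 8}{\left(U - \left(-2 + U\right)\right) + U} = \frac{5 - 8}{2 + U} = - \frac{3}{2 + U}$)
$V{\left(18 \right)} - 265 = - \frac{3}{2 + 18} - 265 = - \frac{3}{20} - 265 = - \frac{5303}{20}$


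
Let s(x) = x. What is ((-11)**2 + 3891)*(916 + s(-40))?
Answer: 3514512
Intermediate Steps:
((-11)**2 + 3891)*(916 + s(-40)) = ((-11)**2 + 3891)*(916 - 40) = (121 + 3891)*876 = 4012*876 = 3514512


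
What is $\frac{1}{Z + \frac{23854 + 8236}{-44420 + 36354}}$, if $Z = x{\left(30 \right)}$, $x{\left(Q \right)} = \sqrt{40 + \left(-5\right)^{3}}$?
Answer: $- \frac{12941897}{327994918} - \frac{16265089 i \sqrt{85}}{1639974590} \approx -0.039458 - 0.091438 i$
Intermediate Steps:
$x{\left(Q \right)} = i \sqrt{85}$ ($x{\left(Q \right)} = \sqrt{40 - 125} = \sqrt{-85} = i \sqrt{85}$)
$Z = i \sqrt{85} \approx 9.2195 i$
$\frac{1}{Z + \frac{23854 + 8236}{-44420 + 36354}} = \frac{1}{i \sqrt{85} + \frac{23854 + 8236}{-44420 + 36354}} = \frac{1}{i \sqrt{85} + \frac{32090}{-8066}} = \frac{1}{i \sqrt{85} + 32090 \left(- \frac{1}{8066}\right)} = \frac{1}{i \sqrt{85} - \frac{16045}{4033}} = \frac{1}{- \frac{16045}{4033} + i \sqrt{85}}$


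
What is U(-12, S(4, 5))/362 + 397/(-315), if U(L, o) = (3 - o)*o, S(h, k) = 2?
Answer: -71542/57015 ≈ -1.2548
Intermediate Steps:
U(L, o) = o*(3 - o)
U(-12, S(4, 5))/362 + 397/(-315) = (2*(3 - 1*2))/362 + 397/(-315) = (2*(3 - 2))*(1/362) + 397*(-1/315) = (2*1)*(1/362) - 397/315 = 2*(1/362) - 397/315 = 1/181 - 397/315 = -71542/57015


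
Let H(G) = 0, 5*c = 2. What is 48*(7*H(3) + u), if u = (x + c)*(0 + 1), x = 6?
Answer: 1536/5 ≈ 307.20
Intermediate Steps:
c = 2/5 (c = (1/5)*2 = 2/5 ≈ 0.40000)
u = 32/5 (u = (6 + 2/5)*(0 + 1) = (32/5)*1 = 32/5 ≈ 6.4000)
48*(7*H(3) + u) = 48*(7*0 + 32/5) = 48*(0 + 32/5) = 48*(32/5) = 1536/5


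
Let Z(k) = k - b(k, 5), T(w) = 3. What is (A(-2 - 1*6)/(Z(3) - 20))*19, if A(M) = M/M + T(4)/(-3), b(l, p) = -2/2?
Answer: 0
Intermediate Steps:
b(l, p) = -1 (b(l, p) = -2*½ = -1)
Z(k) = 1 + k (Z(k) = k - 1*(-1) = k + 1 = 1 + k)
A(M) = 0 (A(M) = M/M + 3/(-3) = 1 + 3*(-⅓) = 1 - 1 = 0)
(A(-2 - 1*6)/(Z(3) - 20))*19 = (0/((1 + 3) - 20))*19 = (0/(4 - 20))*19 = (0/(-16))*19 = -1/16*0*19 = 0*19 = 0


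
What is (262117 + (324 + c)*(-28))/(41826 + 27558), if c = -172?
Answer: 257861/69384 ≈ 3.7164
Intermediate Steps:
(262117 + (324 + c)*(-28))/(41826 + 27558) = (262117 + (324 - 172)*(-28))/(41826 + 27558) = (262117 + 152*(-28))/69384 = (262117 - 4256)*(1/69384) = 257861*(1/69384) = 257861/69384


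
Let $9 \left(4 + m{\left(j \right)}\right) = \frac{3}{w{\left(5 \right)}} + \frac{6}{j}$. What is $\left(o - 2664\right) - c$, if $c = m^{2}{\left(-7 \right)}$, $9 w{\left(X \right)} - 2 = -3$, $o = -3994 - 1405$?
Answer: $- \frac{3577984}{441} \approx -8113.3$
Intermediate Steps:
$o = -5399$ ($o = -3994 - 1405 = -5399$)
$w{\left(X \right)} = - \frac{1}{9}$ ($w{\left(X \right)} = \frac{2}{9} + \frac{1}{9} \left(-3\right) = \frac{2}{9} - \frac{1}{3} = - \frac{1}{9}$)
$m{\left(j \right)} = -7 + \frac{2}{3 j}$ ($m{\left(j \right)} = -4 + \frac{\frac{3}{- \frac{1}{9}} + \frac{6}{j}}{9} = -4 + \frac{3 \left(-9\right) + \frac{6}{j}}{9} = -4 + \frac{-27 + \frac{6}{j}}{9} = -4 - \left(3 - \frac{2}{3 j}\right) = -7 + \frac{2}{3 j}$)
$c = \frac{22201}{441}$ ($c = \left(-7 + \frac{2}{3 \left(-7\right)}\right)^{2} = \left(-7 + \frac{2}{3} \left(- \frac{1}{7}\right)\right)^{2} = \left(-7 - \frac{2}{21}\right)^{2} = \left(- \frac{149}{21}\right)^{2} = \frac{22201}{441} \approx 50.342$)
$\left(o - 2664\right) - c = \left(-5399 - 2664\right) - \frac{22201}{441} = -8063 - \frac{22201}{441} = - \frac{3577984}{441}$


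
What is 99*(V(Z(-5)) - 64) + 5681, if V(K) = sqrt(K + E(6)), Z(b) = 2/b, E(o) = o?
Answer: -655 + 198*sqrt(35)/5 ≈ -420.72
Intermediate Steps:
V(K) = sqrt(6 + K) (V(K) = sqrt(K + 6) = sqrt(6 + K))
99*(V(Z(-5)) - 64) + 5681 = 99*(sqrt(6 + 2/(-5)) - 64) + 5681 = 99*(sqrt(6 + 2*(-1/5)) - 64) + 5681 = 99*(sqrt(6 - 2/5) - 64) + 5681 = 99*(sqrt(28/5) - 64) + 5681 = 99*(2*sqrt(35)/5 - 64) + 5681 = 99*(-64 + 2*sqrt(35)/5) + 5681 = (-6336 + 198*sqrt(35)/5) + 5681 = -655 + 198*sqrt(35)/5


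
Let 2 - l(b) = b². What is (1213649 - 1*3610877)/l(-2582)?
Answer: 1198614/3333361 ≈ 0.35958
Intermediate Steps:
l(b) = 2 - b²
(1213649 - 1*3610877)/l(-2582) = (1213649 - 1*3610877)/(2 - 1*(-2582)²) = (1213649 - 3610877)/(2 - 1*6666724) = -2397228/(2 - 6666724) = -2397228/(-6666722) = -2397228*(-1/6666722) = 1198614/3333361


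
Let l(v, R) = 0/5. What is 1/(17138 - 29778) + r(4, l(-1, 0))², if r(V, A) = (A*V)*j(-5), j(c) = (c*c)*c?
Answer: -1/12640 ≈ -7.9114e-5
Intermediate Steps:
j(c) = c³ (j(c) = c²*c = c³)
l(v, R) = 0 (l(v, R) = 0*(⅕) = 0)
r(V, A) = -125*A*V (r(V, A) = (A*V)*(-5)³ = (A*V)*(-125) = -125*A*V)
1/(17138 - 29778) + r(4, l(-1, 0))² = 1/(17138 - 29778) + (-125*0*4)² = 1/(-12640) + 0² = -1/12640 + 0 = -1/12640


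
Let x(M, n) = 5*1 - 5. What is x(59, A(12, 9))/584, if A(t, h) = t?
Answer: 0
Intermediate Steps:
x(M, n) = 0 (x(M, n) = 5 - 5 = 0)
x(59, A(12, 9))/584 = 0/584 = (1/584)*0 = 0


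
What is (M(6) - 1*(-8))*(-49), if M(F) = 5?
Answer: -637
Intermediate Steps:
(M(6) - 1*(-8))*(-49) = (5 - 1*(-8))*(-49) = (5 + 8)*(-49) = 13*(-49) = -637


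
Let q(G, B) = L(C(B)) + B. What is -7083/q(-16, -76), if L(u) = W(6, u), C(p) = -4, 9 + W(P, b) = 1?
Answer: 2361/28 ≈ 84.321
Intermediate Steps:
W(P, b) = -8 (W(P, b) = -9 + 1 = -8)
L(u) = -8
q(G, B) = -8 + B
-7083/q(-16, -76) = -7083/(-8 - 76) = -7083/(-84) = -7083*(-1/84) = 2361/28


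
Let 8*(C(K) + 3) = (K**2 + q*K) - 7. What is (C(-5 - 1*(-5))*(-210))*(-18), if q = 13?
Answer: -29295/2 ≈ -14648.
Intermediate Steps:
C(K) = -31/8 + K**2/8 + 13*K/8 (C(K) = -3 + ((K**2 + 13*K) - 7)/8 = -3 + (-7 + K**2 + 13*K)/8 = -3 + (-7/8 + K**2/8 + 13*K/8) = -31/8 + K**2/8 + 13*K/8)
(C(-5 - 1*(-5))*(-210))*(-18) = ((-31/8 + (-5 - 1*(-5))**2/8 + 13*(-5 - 1*(-5))/8)*(-210))*(-18) = ((-31/8 + (-5 + 5)**2/8 + 13*(-5 + 5)/8)*(-210))*(-18) = ((-31/8 + (1/8)*0**2 + (13/8)*0)*(-210))*(-18) = ((-31/8 + (1/8)*0 + 0)*(-210))*(-18) = ((-31/8 + 0 + 0)*(-210))*(-18) = -31/8*(-210)*(-18) = (3255/4)*(-18) = -29295/2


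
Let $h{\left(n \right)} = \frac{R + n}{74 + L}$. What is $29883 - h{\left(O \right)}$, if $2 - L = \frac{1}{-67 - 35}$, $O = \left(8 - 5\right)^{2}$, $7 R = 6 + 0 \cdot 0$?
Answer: $\frac{1621773255}{54271} \approx 29883.0$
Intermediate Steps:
$R = \frac{6}{7}$ ($R = \frac{6 + 0 \cdot 0}{7} = \frac{6 + 0}{7} = \frac{1}{7} \cdot 6 = \frac{6}{7} \approx 0.85714$)
$O = 9$ ($O = 3^{2} = 9$)
$L = \frac{205}{102}$ ($L = 2 - \frac{1}{-67 - 35} = 2 - \frac{1}{-102} = 2 - - \frac{1}{102} = 2 + \frac{1}{102} = \frac{205}{102} \approx 2.0098$)
$h{\left(n \right)} = \frac{612}{54271} + \frac{102 n}{7753}$ ($h{\left(n \right)} = \frac{\frac{6}{7} + n}{74 + \frac{205}{102}} = \frac{\frac{6}{7} + n}{\frac{7753}{102}} = \left(\frac{6}{7} + n\right) \frac{102}{7753} = \frac{612}{54271} + \frac{102 n}{7753}$)
$29883 - h{\left(O \right)} = 29883 - \left(\frac{612}{54271} + \frac{102}{7753} \cdot 9\right) = 29883 - \left(\frac{612}{54271} + \frac{918}{7753}\right) = 29883 - \frac{7038}{54271} = \frac{1621773255}{54271}$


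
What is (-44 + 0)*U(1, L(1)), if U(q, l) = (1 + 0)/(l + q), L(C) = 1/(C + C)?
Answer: -88/3 ≈ -29.333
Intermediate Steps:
L(C) = 1/(2*C)
U(q, l) = 1/(l + q)
(-44 + 0)*U(1, L(1)) = (-44 + 0)/((½)/1 + 1) = -44/((½)*1 + 1) = -44/(½ + 1) = -44/3/2 = -44*⅔ = -88/3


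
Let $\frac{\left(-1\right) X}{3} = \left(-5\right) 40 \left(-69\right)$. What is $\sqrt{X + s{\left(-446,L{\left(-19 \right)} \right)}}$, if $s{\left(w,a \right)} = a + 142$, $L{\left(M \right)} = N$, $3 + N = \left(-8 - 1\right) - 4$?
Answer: $3 i \sqrt{4586} \approx 203.16 i$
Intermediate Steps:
$N = -16$ ($N = -3 - 13 = -16$)
$L{\left(M \right)} = -16$
$X = -41400$ ($X = - 3 \left(-5\right) 40 \left(-69\right) = - 3 \left(\left(-200\right) \left(-69\right)\right) = \left(-3\right) 13800 = -41400$)
$s{\left(w,a \right)} = 142 + a$
$\sqrt{X + s{\left(-446,L{\left(-19 \right)} \right)}} = \sqrt{-41400 + \left(142 - 16\right)} = \sqrt{-41400 + 126} = \sqrt{-41274} = 3 i \sqrt{4586}$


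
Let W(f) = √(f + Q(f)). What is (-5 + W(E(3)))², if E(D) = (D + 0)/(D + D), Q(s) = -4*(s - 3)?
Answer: (10 - √42)²/4 ≈ 3.0963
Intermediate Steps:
Q(s) = 12 - 4*s (Q(s) = -4*(-3 + s) = 12 - 4*s)
E(D) = ½ (E(D) = D/((2*D)) = D*(1/(2*D)) = ½)
W(f) = √(12 - 3*f) (W(f) = √(f + (12 - 4*f)) = √(12 - 3*f))
(-5 + W(E(3)))² = (-5 + √(12 - 3*½))² = (-5 + √(12 - 3/2))² = (-5 + √(21/2))² = (-5 + √42/2)²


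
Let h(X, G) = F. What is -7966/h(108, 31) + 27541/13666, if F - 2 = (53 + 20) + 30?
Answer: -15138793/204990 ≈ -73.851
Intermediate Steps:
F = 105 (F = 2 + ((53 + 20) + 30) = 2 + (73 + 30) = 2 + 103 = 105)
h(X, G) = 105
-7966/h(108, 31) + 27541/13666 = -7966/105 + 27541/13666 = -7966*1/105 + 27541*(1/13666) = -1138/15 + 27541/13666 = -15138793/204990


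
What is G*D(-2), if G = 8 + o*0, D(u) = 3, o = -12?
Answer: 24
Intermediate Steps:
G = 8 (G = 8 - 12*0 = 8 + 0 = 8)
G*D(-2) = 8*3 = 24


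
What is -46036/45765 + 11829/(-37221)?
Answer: -751620047/567806355 ≈ -1.3237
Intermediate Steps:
-46036/45765 + 11829/(-37221) = -46036*1/45765 + 11829*(-1/37221) = -46036/45765 - 3943/12407 = -751620047/567806355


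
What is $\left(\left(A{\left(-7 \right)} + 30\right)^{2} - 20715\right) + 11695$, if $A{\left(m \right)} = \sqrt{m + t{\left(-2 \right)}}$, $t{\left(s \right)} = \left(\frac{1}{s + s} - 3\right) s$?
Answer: $- \frac{16241}{2} + 30 i \sqrt{2} \approx -8120.5 + 42.426 i$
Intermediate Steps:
$t{\left(s \right)} = s \left(-3 + \frac{1}{2 s}\right)$ ($t{\left(s \right)} = \left(\frac{1}{2 s} - 3\right) s = \left(-3 + \frac{1}{2 s}\right) s = s \left(-3 + \frac{1}{2 s}\right)$)
$A{\left(m \right)} = \sqrt{\frac{13}{2} + m}$ ($A{\left(m \right)} = \sqrt{m + \left(\frac{1}{2} - -6\right)} = \sqrt{m + \left(\frac{1}{2} + 6\right)} = \sqrt{m + \frac{13}{2}} = \sqrt{\frac{13}{2} + m}$)
$\left(\left(A{\left(-7 \right)} + 30\right)^{2} - 20715\right) + 11695 = \left(\left(\frac{\sqrt{26 + 4 \left(-7\right)}}{2} + 30\right)^{2} - 20715\right) + 11695 = \left(\left(\frac{\sqrt{26 - 28}}{2} + 30\right)^{2} - 20715\right) + 11695 = \left(\left(\frac{\sqrt{-2}}{2} + 30\right)^{2} - 20715\right) + 11695 = \left(\left(\frac{i \sqrt{2}}{2} + 30\right)^{2} - 20715\right) + 11695 = \left(\left(30 + \frac{i \sqrt{2}}{2}\right)^{2} - 20715\right) + 11695 = \left(-20715 + \left(30 + \frac{i \sqrt{2}}{2}\right)^{2}\right) + 11695 = -9020 + \left(30 + \frac{i \sqrt{2}}{2}\right)^{2}$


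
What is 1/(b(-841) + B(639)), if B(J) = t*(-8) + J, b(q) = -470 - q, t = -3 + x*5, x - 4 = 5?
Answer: 1/674 ≈ 0.0014837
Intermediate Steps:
x = 9 (x = 4 + 5 = 9)
t = 42 (t = -3 + 9*5 = -3 + 45 = 42)
B(J) = -336 + J (B(J) = 42*(-8) + J = -336 + J)
1/(b(-841) + B(639)) = 1/((-470 - 1*(-841)) + (-336 + 639)) = 1/((-470 + 841) + 303) = 1/(371 + 303) = 1/674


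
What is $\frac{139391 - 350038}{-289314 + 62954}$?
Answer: $\frac{210647}{226360} \approx 0.93058$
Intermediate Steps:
$\frac{139391 - 350038}{-289314 + 62954} = - \frac{210647}{-226360} = \left(-210647\right) \left(- \frac{1}{226360}\right) = \frac{210647}{226360}$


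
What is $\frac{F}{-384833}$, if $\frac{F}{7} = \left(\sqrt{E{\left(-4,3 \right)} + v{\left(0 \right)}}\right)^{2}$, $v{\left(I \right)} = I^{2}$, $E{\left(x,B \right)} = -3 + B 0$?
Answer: $\frac{21}{384833} \approx 5.4569 \cdot 10^{-5}$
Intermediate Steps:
$E{\left(x,B \right)} = -3$ ($E{\left(x,B \right)} = -3 + 0 = -3$)
$F = -21$ ($F = 7 \left(\sqrt{-3 + 0^{2}}\right)^{2} = 7 \left(\sqrt{-3 + 0}\right)^{2} = 7 \left(\sqrt{-3}\right)^{2} = 7 \left(i \sqrt{3}\right)^{2} = 7 \left(-3\right) = -21$)
$\frac{F}{-384833} = - \frac{21}{-384833} = \left(-21\right) \left(- \frac{1}{384833}\right) = \frac{21}{384833}$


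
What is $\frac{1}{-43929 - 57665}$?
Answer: $- \frac{1}{101594} \approx -9.8431 \cdot 10^{-6}$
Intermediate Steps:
$\frac{1}{-43929 - 57665} = \frac{1}{-101594} = - \frac{1}{101594}$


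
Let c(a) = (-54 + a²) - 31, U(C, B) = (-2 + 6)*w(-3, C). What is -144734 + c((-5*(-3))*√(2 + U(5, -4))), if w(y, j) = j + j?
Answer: -135369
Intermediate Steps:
w(y, j) = 2*j
U(C, B) = 8*C (U(C, B) = (-2 + 6)*(2*C) = 4*(2*C) = 8*C)
c(a) = -85 + a²
-144734 + c((-5*(-3))*√(2 + U(5, -4))) = -144734 + (-85 + ((-5*(-3))*√(2 + 8*5))²) = -144734 + (-85 + (15*√(2 + 40))²) = -144734 + (-85 + (15*√42)²) = -144734 + (-85 + 9450) = -144734 + 9365 = -135369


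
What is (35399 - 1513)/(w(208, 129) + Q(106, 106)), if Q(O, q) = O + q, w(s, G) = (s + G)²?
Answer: 33886/113781 ≈ 0.29782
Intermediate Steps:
w(s, G) = (G + s)²
(35399 - 1513)/(w(208, 129) + Q(106, 106)) = (35399 - 1513)/((129 + 208)² + (106 + 106)) = 33886/(337² + 212) = 33886/(113569 + 212) = 33886/113781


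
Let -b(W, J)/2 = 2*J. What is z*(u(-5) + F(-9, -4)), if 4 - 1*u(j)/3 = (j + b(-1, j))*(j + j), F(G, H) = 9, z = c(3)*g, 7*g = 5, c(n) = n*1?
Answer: 7065/7 ≈ 1009.3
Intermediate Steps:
c(n) = n
g = 5/7 (g = (⅐)*5 = 5/7 ≈ 0.71429)
z = 15/7 (z = 3*(5/7) = 15/7 ≈ 2.1429)
b(W, J) = -4*J
u(j) = 12 + 18*j² (u(j) = 12 - 3*(j - 4*j)*(j + j) = 12 - 3*(-3*j)*2*j = 12 - (-18)*j² = 12 + 18*j²)
z*(u(-5) + F(-9, -4)) = 15*((12 + 18*(-5)²) + 9)/7 = 15*((12 + 18*25) + 9)/7 = 15*((12 + 450) + 9)/7 = 15*(462 + 9)/7 = (15/7)*471 = 7065/7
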